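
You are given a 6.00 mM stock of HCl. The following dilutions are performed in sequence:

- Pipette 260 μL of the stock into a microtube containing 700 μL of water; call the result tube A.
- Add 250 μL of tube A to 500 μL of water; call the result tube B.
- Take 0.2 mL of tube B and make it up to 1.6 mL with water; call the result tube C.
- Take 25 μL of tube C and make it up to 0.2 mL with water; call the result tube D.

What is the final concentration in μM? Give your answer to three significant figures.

Step 1: 260 μL + 700 μL = 960 μL total → factor 960/260 = 3.6923
Step 2: 250 μL + 500 μL = 750 μL total → factor 750/250 = 3
Step 3: 0.2 mL brought to 1.6 mL → factor 1.6/0.2 = 8
Step 4: 25 μL brought to 0.2 mL → factor 200/25 = 8
Overall dilution factor = 3.6923 × 3 × 8 × 8 = 708.92
Final = 6.00 mM / 708.92 = 0.008464 mM = 8.46 μM

8.46 μM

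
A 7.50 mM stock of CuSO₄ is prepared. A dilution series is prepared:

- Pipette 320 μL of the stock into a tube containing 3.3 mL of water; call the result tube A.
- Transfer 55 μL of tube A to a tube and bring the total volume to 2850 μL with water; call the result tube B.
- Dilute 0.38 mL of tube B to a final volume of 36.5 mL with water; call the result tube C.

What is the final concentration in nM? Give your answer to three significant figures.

Step 1: 320 μL + 3.3 mL = 3620 μL total → factor 3620/320 = 11.312
Step 2: 55 μL brought to 2850 μL → factor 2850/55 = 51.818
Step 3: 0.38 mL brought to 36.5 mL → factor 36.5/0.38 = 96.053
Overall dilution factor = 11.312 × 51.818 × 96.053 = 56305
Final = 7.50 mM / 56305 = 0.0001332 mM = 133 nM

133 nM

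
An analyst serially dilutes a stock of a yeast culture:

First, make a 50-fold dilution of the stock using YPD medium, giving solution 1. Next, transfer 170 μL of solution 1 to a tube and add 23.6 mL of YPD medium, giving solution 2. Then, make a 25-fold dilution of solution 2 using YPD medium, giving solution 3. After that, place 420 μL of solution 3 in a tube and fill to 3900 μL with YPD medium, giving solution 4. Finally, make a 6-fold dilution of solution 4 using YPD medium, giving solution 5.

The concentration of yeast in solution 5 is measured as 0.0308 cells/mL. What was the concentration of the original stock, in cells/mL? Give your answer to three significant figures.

Step 1: 50-fold → factor 50
Step 2: 170 μL + 23.6 mL = 23770 μL total → factor 23770/170 = 139.82
Step 3: 25-fold → factor 25
Step 4: 420 μL brought to 3900 μL → factor 3900/420 = 9.2857
Step 5: 6-fold → factor 6
Overall dilution factor = 50 × 139.82 × 25 × 9.2857 × 6 = 9.7377 × 10^6
Stock = 0.0308 cells/mL × 9.7377 × 10^6 = 3.00 × 10^5 cells/mL

3.00 × 10^5 cells/mL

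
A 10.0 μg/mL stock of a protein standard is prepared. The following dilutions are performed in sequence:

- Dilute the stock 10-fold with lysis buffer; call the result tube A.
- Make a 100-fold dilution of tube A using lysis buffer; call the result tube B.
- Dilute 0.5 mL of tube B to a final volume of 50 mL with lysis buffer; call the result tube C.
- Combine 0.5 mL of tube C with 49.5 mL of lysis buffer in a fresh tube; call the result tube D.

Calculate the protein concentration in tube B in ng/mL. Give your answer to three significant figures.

10.0 ng/mL

Step 1: 10-fold → factor 10
Step 2: 100-fold → factor 100
Dilution factor through tube B = 10 × 100 = 1000
[tube B] = 10.0 μg/mL / 1000 = 0.01000 μg/mL = 10.0 ng/mL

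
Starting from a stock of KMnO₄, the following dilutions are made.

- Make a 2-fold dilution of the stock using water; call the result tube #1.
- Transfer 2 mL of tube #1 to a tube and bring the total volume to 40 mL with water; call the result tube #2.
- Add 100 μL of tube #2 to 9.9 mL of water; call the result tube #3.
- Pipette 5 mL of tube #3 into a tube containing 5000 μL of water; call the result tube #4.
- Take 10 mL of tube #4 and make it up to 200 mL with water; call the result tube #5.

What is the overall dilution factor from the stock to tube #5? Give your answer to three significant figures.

Step 1: 2-fold → factor 2
Step 2: 2 mL brought to 40 mL → factor 40/2 = 20
Step 3: 100 μL + 9.9 mL = 10000 μL total → factor 10000/100 = 100
Step 4: 5 mL + 5000 μL = 10 mL total → factor 10/5 = 2
Step 5: 10 mL brought to 200 mL → factor 200/10 = 20
Overall dilution factor = 2 × 20 × 100 × 2 × 20 = 1.6 × 10^5

1.60 × 10^5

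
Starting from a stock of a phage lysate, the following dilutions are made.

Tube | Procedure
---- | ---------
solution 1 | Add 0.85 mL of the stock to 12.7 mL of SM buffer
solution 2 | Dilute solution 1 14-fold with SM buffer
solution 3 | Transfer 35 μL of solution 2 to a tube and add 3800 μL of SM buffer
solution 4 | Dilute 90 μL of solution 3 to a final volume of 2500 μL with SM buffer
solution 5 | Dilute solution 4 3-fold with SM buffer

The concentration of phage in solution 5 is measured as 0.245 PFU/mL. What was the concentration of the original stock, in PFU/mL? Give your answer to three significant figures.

Step 1: 0.85 mL + 12.7 mL = 13.55 mL total → factor 13.55/0.85 = 15.941
Step 2: 14-fold → factor 14
Step 3: 35 μL + 3800 μL = 3835 μL total → factor 3835/35 = 109.57
Step 4: 90 μL brought to 2500 μL → factor 2500/90 = 27.778
Step 5: 3-fold → factor 3
Overall dilution factor = 15.941 × 14 × 109.57 × 27.778 × 3 = 2.0378 × 10^6
Stock = 0.245 PFU/mL × 2.0378 × 10^6 = 4.99 × 10^5 PFU/mL

4.99 × 10^5 PFU/mL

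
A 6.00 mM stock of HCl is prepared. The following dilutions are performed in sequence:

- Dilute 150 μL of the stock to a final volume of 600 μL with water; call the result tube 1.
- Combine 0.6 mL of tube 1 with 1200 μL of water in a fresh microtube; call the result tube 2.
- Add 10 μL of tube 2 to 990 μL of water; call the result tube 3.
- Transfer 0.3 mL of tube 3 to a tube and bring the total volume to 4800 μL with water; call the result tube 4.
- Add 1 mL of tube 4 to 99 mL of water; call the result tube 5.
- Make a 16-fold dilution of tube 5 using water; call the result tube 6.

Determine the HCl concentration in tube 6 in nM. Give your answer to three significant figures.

Step 1: 150 μL brought to 600 μL → factor 600/150 = 4
Step 2: 0.6 mL + 1200 μL = 1.8 mL total → factor 1.8/0.6 = 3
Step 3: 10 μL + 990 μL = 1000 μL total → factor 1000/10 = 100
Step 4: 0.3 mL brought to 4800 μL → factor 4.8/0.3 = 16
Step 5: 1 mL + 99 mL = 100 mL total → factor 100/1 = 100
Step 6: 16-fold → factor 16
Overall dilution factor = 4 × 3 × 100 × 16 × 100 × 16 = 3.072 × 10^7
Final = 6.00 mM / 3.072 × 10^7 = 1.953 × 10^-7 mM = 0.195 nM

0.195 nM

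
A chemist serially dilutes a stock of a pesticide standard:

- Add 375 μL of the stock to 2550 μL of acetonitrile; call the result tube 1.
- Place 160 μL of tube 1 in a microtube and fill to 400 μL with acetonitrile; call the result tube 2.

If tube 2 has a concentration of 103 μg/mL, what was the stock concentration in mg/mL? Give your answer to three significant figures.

Step 1: 375 μL + 2550 μL = 2925 μL total → factor 2925/375 = 7.8
Step 2: 160 μL brought to 400 μL → factor 400/160 = 2.5
Overall dilution factor = 7.8 × 2.5 = 19.5
Stock = 103 μg/mL × 19.5 = 2008 μg/mL = 2.01 mg/mL

2.01 mg/mL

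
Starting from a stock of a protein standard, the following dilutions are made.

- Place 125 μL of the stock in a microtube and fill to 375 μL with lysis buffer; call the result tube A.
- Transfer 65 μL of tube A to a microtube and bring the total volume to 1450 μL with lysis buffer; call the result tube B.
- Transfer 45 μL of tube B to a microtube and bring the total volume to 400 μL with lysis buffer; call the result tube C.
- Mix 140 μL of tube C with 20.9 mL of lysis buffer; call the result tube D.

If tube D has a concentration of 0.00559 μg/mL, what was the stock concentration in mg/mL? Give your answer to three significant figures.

0.500 mg/mL

Step 1: 125 μL brought to 375 μL → factor 375/125 = 3
Step 2: 65 μL brought to 1450 μL → factor 1450/65 = 22.308
Step 3: 45 μL brought to 400 μL → factor 400/45 = 8.8889
Step 4: 140 μL + 20.9 mL = 21040 μL total → factor 21040/140 = 150.29
Overall dilution factor = 3 × 22.308 × 8.8889 × 150.29 = 89401
Stock = 0.00559 μg/mL × 89401 = 499.8 μg/mL = 0.500 mg/mL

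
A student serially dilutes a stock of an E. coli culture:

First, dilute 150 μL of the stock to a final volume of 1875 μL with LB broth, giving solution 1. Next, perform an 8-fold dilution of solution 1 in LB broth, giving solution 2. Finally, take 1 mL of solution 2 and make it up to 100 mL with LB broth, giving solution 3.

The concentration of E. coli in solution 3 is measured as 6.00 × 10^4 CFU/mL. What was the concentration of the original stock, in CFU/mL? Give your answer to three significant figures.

6.00 × 10^8 CFU/mL

Step 1: 150 μL brought to 1875 μL → factor 1875/150 = 12.5
Step 2: 8-fold → factor 8
Step 3: 1 mL brought to 100 mL → factor 100/1 = 100
Overall dilution factor = 12.5 × 8 × 100 = 10000
Stock = 6.00 × 10^4 CFU/mL × 10000 = 6.00 × 10^8 CFU/mL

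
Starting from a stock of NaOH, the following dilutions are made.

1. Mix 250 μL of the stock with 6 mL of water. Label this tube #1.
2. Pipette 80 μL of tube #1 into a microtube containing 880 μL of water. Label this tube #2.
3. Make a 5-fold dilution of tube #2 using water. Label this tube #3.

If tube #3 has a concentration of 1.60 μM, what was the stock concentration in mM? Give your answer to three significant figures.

Step 1: 250 μL + 6 mL = 6250 μL total → factor 6250/250 = 25
Step 2: 80 μL + 880 μL = 960 μL total → factor 960/80 = 12
Step 3: 5-fold → factor 5
Overall dilution factor = 25 × 12 × 5 = 1500
Stock = 1.60 μM × 1500 = 2400 μM = 2.40 mM

2.40 mM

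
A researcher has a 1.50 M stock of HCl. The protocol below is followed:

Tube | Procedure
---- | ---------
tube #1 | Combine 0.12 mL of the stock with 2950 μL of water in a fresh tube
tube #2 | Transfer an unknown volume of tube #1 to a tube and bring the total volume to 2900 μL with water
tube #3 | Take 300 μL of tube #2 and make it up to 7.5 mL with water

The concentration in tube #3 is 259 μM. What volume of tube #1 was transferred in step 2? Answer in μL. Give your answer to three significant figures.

Step 1: 0.12 mL + 2950 μL = 3.07 mL total → factor 3.07/0.12 = 25.583
Step 2: v brought to 2900 μL → factor = 2900 μL/v
Step 3: 300 μL brought to 7.5 mL → factor 7500/300 = 25
Product of known-step factors = 639.58
Overall factor = 1.50 M / (259 μM) = 5791.5
Step-2 factor = 5791.5 / 639.58 = 9.0551
v = 2900 μL / 9.0551 = 320 μL

320 μL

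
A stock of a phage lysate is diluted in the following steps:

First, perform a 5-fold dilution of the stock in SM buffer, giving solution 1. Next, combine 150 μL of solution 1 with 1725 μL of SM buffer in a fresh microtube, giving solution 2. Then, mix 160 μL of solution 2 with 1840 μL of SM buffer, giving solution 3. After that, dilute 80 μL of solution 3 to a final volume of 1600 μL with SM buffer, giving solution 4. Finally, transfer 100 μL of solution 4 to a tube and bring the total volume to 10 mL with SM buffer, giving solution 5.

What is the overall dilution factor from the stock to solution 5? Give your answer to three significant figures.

Step 1: 5-fold → factor 5
Step 2: 150 μL + 1725 μL = 1875 μL total → factor 1875/150 = 12.5
Step 3: 160 μL + 1840 μL = 2000 μL total → factor 2000/160 = 12.5
Step 4: 80 μL brought to 1600 μL → factor 1600/80 = 20
Step 5: 100 μL brought to 10 mL → factor 10000/100 = 100
Overall dilution factor = 5 × 12.5 × 12.5 × 20 × 100 = 1.5625 × 10^6

1.56 × 10^6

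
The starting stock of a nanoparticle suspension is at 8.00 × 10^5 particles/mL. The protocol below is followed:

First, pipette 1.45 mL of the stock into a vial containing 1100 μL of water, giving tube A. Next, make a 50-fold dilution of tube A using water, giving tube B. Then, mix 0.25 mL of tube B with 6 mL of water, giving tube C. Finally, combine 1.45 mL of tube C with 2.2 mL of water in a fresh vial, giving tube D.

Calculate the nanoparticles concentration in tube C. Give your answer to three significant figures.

364 particles/mL

Step 1: 1.45 mL + 1100 μL = 2.55 mL total → factor 2.55/1.45 = 1.7586
Step 2: 50-fold → factor 50
Step 3: 0.25 mL + 6 mL = 6.25 mL total → factor 6.25/0.25 = 25
Dilution factor through tube C = 1.7586 × 50 × 25 = 2198.3
[tube C] = 8.00 × 10^5 particles/mL / 2198.3 = 364 particles/mL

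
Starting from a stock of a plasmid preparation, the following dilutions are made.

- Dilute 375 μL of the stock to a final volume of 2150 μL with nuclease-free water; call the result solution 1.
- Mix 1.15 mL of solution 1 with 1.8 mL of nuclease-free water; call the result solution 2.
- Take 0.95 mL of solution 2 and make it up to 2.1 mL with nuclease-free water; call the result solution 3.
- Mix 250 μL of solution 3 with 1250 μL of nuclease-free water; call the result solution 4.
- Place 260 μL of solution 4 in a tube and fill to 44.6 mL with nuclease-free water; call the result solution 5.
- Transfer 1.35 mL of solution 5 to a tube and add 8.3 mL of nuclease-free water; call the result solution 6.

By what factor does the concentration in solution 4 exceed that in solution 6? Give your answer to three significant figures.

1.23 × 10^3

Step 1: 375 μL brought to 2150 μL → factor 2150/375 = 5.7333
Step 2: 1.15 mL + 1.8 mL = 2.95 mL total → factor 2.95/1.15 = 2.5652
Step 3: 0.95 mL brought to 2.1 mL → factor 2.1/0.95 = 2.2105
Step 4: 250 μL + 1250 μL = 1500 μL total → factor 1500/250 = 6
Step 5: 260 μL brought to 44.6 mL → factor 44600/260 = 171.54
Step 6: 1.35 mL + 8.3 mL = 9.65 mL total → factor 9.65/1.35 = 7.1481
Dilution factor to solution 4 = 195.06; to solution 6 = 2.3918 × 10^5
[solution 4]/[solution 6] = (factor to solution 6)/(factor to solution 4) = 2.3918 × 10^5/195.06 = 1.23 × 10^3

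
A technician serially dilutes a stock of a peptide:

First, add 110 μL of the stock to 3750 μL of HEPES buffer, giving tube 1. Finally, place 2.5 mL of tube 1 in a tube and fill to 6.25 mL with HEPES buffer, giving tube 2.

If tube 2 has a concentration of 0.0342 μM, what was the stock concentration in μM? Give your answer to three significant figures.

3.00 μM

Step 1: 110 μL + 3750 μL = 3860 μL total → factor 3860/110 = 35.091
Step 2: 2.5 mL brought to 6.25 mL → factor 6.25/2.5 = 2.5
Overall dilution factor = 35.091 × 2.5 = 87.727
Stock = 0.0342 μM × 87.727 = 3.00 μM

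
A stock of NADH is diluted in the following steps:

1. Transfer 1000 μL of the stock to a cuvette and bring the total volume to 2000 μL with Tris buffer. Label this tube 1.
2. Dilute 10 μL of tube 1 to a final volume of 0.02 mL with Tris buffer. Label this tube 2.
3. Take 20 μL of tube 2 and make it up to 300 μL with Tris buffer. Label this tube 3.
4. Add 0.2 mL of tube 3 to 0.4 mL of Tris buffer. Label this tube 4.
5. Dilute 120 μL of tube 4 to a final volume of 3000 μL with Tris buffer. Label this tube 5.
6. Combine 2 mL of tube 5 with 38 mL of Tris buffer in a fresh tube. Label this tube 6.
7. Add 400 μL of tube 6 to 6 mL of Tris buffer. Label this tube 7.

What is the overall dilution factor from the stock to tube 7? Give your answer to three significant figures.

1.44 × 10^6

Step 1: 1000 μL brought to 2000 μL → factor 2000/1000 = 2
Step 2: 10 μL brought to 0.02 mL → factor 20/10 = 2
Step 3: 20 μL brought to 300 μL → factor 300/20 = 15
Step 4: 0.2 mL + 0.4 mL = 0.6 mL total → factor 0.6/0.2 = 3
Step 5: 120 μL brought to 3000 μL → factor 3000/120 = 25
Step 6: 2 mL + 38 mL = 40 mL total → factor 40/2 = 20
Step 7: 400 μL + 6 mL = 6400 μL total → factor 6400/400 = 16
Overall dilution factor = 2 × 2 × 15 × 3 × 25 × 20 × 16 = 1.44 × 10^6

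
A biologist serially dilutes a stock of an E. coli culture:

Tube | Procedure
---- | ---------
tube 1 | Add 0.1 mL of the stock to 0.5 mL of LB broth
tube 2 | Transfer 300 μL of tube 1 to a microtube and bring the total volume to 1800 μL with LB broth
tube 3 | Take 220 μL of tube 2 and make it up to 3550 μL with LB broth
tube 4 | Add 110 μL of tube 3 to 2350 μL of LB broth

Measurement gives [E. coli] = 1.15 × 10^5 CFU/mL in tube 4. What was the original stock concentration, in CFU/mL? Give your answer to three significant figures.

1.49 × 10^9 CFU/mL

Step 1: 0.1 mL + 0.5 mL = 0.6 mL total → factor 0.6/0.1 = 6
Step 2: 300 μL brought to 1800 μL → factor 1800/300 = 6
Step 3: 220 μL brought to 3550 μL → factor 3550/220 = 16.136
Step 4: 110 μL + 2350 μL = 2460 μL total → factor 2460/110 = 22.364
Overall dilution factor = 6 × 6 × 16.136 × 22.364 = 12991
Stock = 1.15 × 10^5 CFU/mL × 12991 = 1.49 × 10^9 CFU/mL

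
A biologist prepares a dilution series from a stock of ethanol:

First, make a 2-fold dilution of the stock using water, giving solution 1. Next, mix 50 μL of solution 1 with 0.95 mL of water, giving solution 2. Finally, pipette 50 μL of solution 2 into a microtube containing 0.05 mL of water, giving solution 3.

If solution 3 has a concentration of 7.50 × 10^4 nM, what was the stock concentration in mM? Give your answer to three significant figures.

Step 1: 2-fold → factor 2
Step 2: 50 μL + 0.95 mL = 1000 μL total → factor 1000/50 = 20
Step 3: 50 μL + 0.05 mL = 100 μL total → factor 100/50 = 2
Overall dilution factor = 2 × 20 × 2 = 80
Stock = 7.50 × 10^4 nM × 80 = 6.000 × 10^6 nM = 6.00 mM

6.00 mM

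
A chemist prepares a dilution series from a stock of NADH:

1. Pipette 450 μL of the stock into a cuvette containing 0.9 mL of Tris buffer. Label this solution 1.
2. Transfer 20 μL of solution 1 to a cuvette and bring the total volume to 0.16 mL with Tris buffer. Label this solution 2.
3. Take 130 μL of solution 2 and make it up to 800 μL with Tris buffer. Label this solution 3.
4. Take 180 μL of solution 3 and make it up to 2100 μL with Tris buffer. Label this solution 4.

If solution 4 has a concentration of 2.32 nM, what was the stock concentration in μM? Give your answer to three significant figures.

4.00 μM

Step 1: 450 μL + 0.9 mL = 1350 μL total → factor 1350/450 = 3
Step 2: 20 μL brought to 0.16 mL → factor 160/20 = 8
Step 3: 130 μL brought to 800 μL → factor 800/130 = 6.1538
Step 4: 180 μL brought to 2100 μL → factor 2100/180 = 11.667
Overall dilution factor = 3 × 8 × 6.1538 × 11.667 = 1723.1
Stock = 2.32 nM × 1723.1 = 3998 nM = 4.00 μM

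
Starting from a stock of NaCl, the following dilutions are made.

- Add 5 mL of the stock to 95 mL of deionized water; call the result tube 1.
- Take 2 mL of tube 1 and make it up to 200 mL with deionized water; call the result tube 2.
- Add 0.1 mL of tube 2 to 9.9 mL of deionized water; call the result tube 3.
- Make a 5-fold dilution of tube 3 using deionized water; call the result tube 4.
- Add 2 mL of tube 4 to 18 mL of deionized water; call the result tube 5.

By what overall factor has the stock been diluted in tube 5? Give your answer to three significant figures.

Step 1: 5 mL + 95 mL = 100 mL total → factor 100/5 = 20
Step 2: 2 mL brought to 200 mL → factor 200/2 = 100
Step 3: 0.1 mL + 9.9 mL = 10 mL total → factor 10/0.1 = 100
Step 4: 5-fold → factor 5
Step 5: 2 mL + 18 mL = 20 mL total → factor 20/2 = 10
Overall dilution factor = 20 × 100 × 100 × 5 × 10 = 1 × 10^7

1.00 × 10^7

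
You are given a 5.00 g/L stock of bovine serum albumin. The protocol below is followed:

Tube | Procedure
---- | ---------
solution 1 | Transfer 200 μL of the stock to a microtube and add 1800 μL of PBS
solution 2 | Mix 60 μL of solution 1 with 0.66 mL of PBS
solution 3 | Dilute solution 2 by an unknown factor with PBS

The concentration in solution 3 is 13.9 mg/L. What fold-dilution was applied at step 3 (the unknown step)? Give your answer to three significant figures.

Step 1: 200 μL + 1800 μL = 2000 μL total → factor 2000/200 = 10
Step 2: 60 μL + 0.66 mL = 720 μL total → factor 720/60 = 12
Step 3: unknown factor x
Product of known-step factors = 120
Overall factor = 5.00 g/L / (13.9 mg/L) = 359.71
x = 359.71 / 120 = 3.00

3.00-fold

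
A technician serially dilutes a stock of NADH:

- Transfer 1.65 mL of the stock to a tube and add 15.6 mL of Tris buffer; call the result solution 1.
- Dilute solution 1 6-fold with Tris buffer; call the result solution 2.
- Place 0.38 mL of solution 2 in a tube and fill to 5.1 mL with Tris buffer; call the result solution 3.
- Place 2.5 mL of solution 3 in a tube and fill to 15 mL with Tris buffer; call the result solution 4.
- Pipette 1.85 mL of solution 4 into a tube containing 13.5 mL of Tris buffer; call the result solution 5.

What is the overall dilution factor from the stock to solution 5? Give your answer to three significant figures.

4.19 × 10^4

Step 1: 1.65 mL + 15.6 mL = 17.25 mL total → factor 17.25/1.65 = 10.455
Step 2: 6-fold → factor 6
Step 3: 0.38 mL brought to 5.1 mL → factor 5.1/0.38 = 13.421
Step 4: 2.5 mL brought to 15 mL → factor 15/2.5 = 6
Step 5: 1.85 mL + 13.5 mL = 15.35 mL total → factor 15.35/1.85 = 8.2973
Overall dilution factor = 10.455 × 6 × 13.421 × 6 × 8.2973 = 41911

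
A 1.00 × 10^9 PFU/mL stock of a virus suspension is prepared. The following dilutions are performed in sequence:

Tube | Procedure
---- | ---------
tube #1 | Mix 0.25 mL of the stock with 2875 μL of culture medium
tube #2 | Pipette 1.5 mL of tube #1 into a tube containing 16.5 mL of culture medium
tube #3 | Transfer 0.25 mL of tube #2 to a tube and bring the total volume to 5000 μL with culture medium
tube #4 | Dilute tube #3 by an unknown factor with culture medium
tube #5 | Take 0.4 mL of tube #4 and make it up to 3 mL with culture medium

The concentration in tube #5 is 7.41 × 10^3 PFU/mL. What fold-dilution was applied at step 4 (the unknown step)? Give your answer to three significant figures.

6.00-fold

Step 1: 0.25 mL + 2875 μL = 3.125 mL total → factor 3.125/0.25 = 12.5
Step 2: 1.5 mL + 16.5 mL = 18 mL total → factor 18/1.5 = 12
Step 3: 0.25 mL brought to 5000 μL → factor 5/0.25 = 20
Step 4: unknown factor x
Step 5: 0.4 mL brought to 3 mL → factor 3/0.4 = 7.5
Product of known-step factors = 22500
Overall factor = 1.00 × 10^9 PFU/mL / (7.41 × 10^3 PFU/mL) = 1.3495 × 10^5
x = 1.3495 × 10^5 / 22500 = 6.00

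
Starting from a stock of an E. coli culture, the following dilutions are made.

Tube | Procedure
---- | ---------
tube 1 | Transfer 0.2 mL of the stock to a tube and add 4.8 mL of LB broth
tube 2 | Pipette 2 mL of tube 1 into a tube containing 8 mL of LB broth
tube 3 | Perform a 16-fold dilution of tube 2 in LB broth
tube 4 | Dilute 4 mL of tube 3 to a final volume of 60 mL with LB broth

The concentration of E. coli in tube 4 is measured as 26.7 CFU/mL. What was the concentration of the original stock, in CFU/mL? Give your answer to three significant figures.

8.01 × 10^5 CFU/mL

Step 1: 0.2 mL + 4.8 mL = 5 mL total → factor 5/0.2 = 25
Step 2: 2 mL + 8 mL = 10 mL total → factor 10/2 = 5
Step 3: 16-fold → factor 16
Step 4: 4 mL brought to 60 mL → factor 60/4 = 15
Overall dilution factor = 25 × 5 × 16 × 15 = 30000
Stock = 26.7 CFU/mL × 30000 = 8.01 × 10^5 CFU/mL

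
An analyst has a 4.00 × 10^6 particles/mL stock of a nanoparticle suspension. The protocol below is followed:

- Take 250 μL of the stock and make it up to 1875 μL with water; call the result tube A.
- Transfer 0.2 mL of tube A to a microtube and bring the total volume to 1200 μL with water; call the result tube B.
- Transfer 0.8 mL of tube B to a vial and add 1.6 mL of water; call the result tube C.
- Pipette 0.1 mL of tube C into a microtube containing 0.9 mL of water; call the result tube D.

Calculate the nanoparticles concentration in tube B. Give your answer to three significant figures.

Step 1: 250 μL brought to 1875 μL → factor 1875/250 = 7.5
Step 2: 0.2 mL brought to 1200 μL → factor 1.2/0.2 = 6
Dilution factor through tube B = 7.5 × 6 = 45
[tube B] = 4.00 × 10^6 particles/mL / 45 = 8.89 × 10^4 particles/mL

8.89 × 10^4 particles/mL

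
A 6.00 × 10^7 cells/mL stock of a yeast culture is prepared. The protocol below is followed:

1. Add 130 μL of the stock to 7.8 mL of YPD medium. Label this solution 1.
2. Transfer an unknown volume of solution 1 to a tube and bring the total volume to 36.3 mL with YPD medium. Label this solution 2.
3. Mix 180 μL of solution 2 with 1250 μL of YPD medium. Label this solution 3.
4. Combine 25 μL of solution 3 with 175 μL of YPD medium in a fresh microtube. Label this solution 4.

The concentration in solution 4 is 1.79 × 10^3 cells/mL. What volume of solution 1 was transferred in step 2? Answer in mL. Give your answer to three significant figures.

4.20 mL

Step 1: 130 μL + 7.8 mL = 7930 μL total → factor 7930/130 = 61
Step 2: v brought to 36.3 mL → factor = 36.3 mL/v
Step 3: 180 μL + 1250 μL = 1430 μL total → factor 1430/180 = 7.9444
Step 4: 25 μL + 175 μL = 200 μL total → factor 200/25 = 8
Product of known-step factors = 3876.9
Overall factor = 6.00 × 10^7 cells/mL / (1.79 × 10^3 cells/mL) = 33520
Step-2 factor = 33520 / 3876.9 = 8.646
v = 36.3 mL / 8.646 = 4.20 mL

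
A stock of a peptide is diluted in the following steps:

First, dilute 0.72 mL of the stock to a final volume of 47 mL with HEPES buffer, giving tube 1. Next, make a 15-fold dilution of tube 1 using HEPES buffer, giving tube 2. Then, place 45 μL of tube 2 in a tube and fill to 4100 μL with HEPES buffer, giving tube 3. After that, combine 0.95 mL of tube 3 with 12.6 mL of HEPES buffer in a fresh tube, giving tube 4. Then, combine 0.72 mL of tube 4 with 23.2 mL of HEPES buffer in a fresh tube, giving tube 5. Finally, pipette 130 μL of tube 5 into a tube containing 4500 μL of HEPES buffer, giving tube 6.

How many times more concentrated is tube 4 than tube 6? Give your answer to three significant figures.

Step 1: 0.72 mL brought to 47 mL → factor 47/0.72 = 65.278
Step 2: 15-fold → factor 15
Step 3: 45 μL brought to 4100 μL → factor 4100/45 = 91.111
Step 4: 0.95 mL + 12.6 mL = 13.55 mL total → factor 13.55/0.95 = 14.263
Step 5: 0.72 mL + 23.2 mL = 23.92 mL total → factor 23.92/0.72 = 33.222
Step 6: 130 μL + 4500 μL = 4630 μL total → factor 4630/130 = 35.615
Dilution factor to tube 4 = 1.2725 × 10^6; to tube 6 = 1.5056 × 10^9
[tube 4]/[tube 6] = (factor to tube 6)/(factor to tube 4) = 1.5056 × 10^9/1.2725 × 10^6 = 1.18 × 10^3

1.18 × 10^3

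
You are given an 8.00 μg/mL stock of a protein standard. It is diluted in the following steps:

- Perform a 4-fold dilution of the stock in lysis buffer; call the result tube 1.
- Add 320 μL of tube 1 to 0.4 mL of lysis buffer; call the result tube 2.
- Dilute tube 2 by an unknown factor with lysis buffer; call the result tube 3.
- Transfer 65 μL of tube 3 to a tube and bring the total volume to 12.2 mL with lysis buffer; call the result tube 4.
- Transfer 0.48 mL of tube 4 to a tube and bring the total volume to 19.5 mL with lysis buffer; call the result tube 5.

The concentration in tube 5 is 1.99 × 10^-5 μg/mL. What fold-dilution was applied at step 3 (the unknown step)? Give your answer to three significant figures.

Step 1: 4-fold → factor 4
Step 2: 320 μL + 0.4 mL = 720 μL total → factor 720/320 = 2.25
Step 3: unknown factor x
Step 4: 65 μL brought to 12.2 mL → factor 12200/65 = 187.69
Step 5: 0.48 mL brought to 19.5 mL → factor 19.5/0.48 = 40.625
Product of known-step factors = 68625
Overall factor = 8.00 μg/mL / (1.99 × 10^-5 μg/mL) = 4.0201 × 10^5
x = 4.0201 × 10^5 / 68625 = 5.86

5.86-fold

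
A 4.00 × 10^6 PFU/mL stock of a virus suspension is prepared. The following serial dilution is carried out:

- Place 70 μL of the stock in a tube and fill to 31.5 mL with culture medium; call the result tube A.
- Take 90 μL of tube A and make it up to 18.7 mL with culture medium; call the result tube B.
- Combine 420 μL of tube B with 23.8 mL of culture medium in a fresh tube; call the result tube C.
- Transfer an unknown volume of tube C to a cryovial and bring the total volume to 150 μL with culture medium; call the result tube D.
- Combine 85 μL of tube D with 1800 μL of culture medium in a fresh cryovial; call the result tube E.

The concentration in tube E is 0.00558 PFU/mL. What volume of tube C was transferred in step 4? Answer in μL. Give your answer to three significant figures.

25.0 μL

Step 1: 70 μL brought to 31.5 mL → factor 31500/70 = 450
Step 2: 90 μL brought to 18.7 mL → factor 18700/90 = 207.78
Step 3: 420 μL + 23.8 mL = 24220 μL total → factor 24220/420 = 57.667
Step 4: v brought to 150 μL → factor = 150 μL/v
Step 5: 85 μL + 1800 μL = 1885 μL total → factor 1885/85 = 22.176
Product of known-step factors = 1.1957 × 10^8
Overall factor = 4.00 × 10^6 PFU/mL / (0.00558 PFU/mL) = 7.1685 × 10^8
Step-4 factor = 7.1685 × 10^8 / 1.1957 × 10^8 = 5.9951
v = 150 μL / 5.9951 = 25.0 μL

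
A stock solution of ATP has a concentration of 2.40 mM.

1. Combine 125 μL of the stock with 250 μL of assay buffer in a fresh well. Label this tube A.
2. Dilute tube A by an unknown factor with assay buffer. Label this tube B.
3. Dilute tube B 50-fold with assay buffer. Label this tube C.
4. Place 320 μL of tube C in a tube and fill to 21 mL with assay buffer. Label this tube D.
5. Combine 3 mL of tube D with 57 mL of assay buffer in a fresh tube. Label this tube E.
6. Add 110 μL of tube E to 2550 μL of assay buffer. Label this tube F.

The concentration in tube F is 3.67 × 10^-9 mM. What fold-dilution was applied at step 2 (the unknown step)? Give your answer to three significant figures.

137-fold

Step 1: 125 μL + 250 μL = 375 μL total → factor 375/125 = 3
Step 2: unknown factor x
Step 3: 50-fold → factor 50
Step 4: 320 μL brought to 21 mL → factor 21000/320 = 65.625
Step 5: 3 mL + 57 mL = 60 mL total → factor 60/3 = 20
Step 6: 110 μL + 2550 μL = 2660 μL total → factor 2660/110 = 24.182
Product of known-step factors = 4.7608 × 10^6
Overall factor = 2.40 mM / (3.67 × 10^-9 mM) = 6.5395 × 10^8
x = 6.5395 × 10^8 / 4.7608 × 10^6 = 137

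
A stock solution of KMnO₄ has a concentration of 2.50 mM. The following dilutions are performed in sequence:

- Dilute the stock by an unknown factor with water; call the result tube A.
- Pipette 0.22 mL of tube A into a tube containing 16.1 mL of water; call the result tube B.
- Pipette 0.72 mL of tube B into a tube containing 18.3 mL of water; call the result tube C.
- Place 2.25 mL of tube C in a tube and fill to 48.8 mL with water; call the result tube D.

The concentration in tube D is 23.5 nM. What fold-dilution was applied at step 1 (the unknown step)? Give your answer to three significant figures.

Step 1: unknown factor x
Step 2: 0.22 mL + 16.1 mL = 16.32 mL total → factor 16.32/0.22 = 74.182
Step 3: 0.72 mL + 18.3 mL = 19.02 mL total → factor 19.02/0.72 = 26.417
Step 4: 2.25 mL brought to 48.8 mL → factor 48.8/2.25 = 21.689
Product of known-step factors = 42502
Overall factor = 2.50 mM / (23.5 nM) = 1.0638 × 10^5
x = 1.0638 × 10^5 / 42502 = 2.50

2.50-fold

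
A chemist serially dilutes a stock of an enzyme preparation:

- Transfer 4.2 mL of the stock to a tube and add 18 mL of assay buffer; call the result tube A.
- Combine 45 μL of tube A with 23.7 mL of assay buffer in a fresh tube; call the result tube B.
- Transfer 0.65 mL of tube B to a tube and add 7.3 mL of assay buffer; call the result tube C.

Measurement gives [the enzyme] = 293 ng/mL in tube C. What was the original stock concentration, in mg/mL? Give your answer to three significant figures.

Step 1: 4.2 mL + 18 mL = 22.2 mL total → factor 22.2/4.2 = 5.2857
Step 2: 45 μL + 23.7 mL = 23745 μL total → factor 23745/45 = 527.67
Step 3: 0.65 mL + 7.3 mL = 7.95 mL total → factor 7.95/0.65 = 12.231
Overall dilution factor = 5.2857 × 527.67 × 12.231 = 34113
Stock = 293 ng/mL × 34113 = 9.995 × 10^6 ng/mL = 10.0 mg/mL

10.0 mg/mL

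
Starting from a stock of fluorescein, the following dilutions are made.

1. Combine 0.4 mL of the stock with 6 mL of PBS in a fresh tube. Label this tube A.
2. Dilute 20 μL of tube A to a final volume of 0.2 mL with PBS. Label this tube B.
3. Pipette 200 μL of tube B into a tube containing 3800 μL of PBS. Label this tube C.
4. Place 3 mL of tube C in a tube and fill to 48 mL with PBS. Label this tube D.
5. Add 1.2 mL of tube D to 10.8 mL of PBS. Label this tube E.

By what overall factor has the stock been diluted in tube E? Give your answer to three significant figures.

5.12 × 10^5

Step 1: 0.4 mL + 6 mL = 6.4 mL total → factor 6.4/0.4 = 16
Step 2: 20 μL brought to 0.2 mL → factor 200/20 = 10
Step 3: 200 μL + 3800 μL = 4000 μL total → factor 4000/200 = 20
Step 4: 3 mL brought to 48 mL → factor 48/3 = 16
Step 5: 1.2 mL + 10.8 mL = 12 mL total → factor 12/1.2 = 10
Overall dilution factor = 16 × 10 × 20 × 16 × 10 = 5.12 × 10^5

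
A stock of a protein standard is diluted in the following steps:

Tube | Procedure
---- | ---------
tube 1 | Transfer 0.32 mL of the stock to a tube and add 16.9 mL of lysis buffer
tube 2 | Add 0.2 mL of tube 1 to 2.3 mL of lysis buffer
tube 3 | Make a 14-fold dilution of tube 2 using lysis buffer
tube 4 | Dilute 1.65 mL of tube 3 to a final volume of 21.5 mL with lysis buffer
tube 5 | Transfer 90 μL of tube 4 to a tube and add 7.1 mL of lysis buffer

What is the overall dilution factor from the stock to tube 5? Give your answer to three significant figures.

9.80 × 10^6

Step 1: 0.32 mL + 16.9 mL = 17.22 mL total → factor 17.22/0.32 = 53.812
Step 2: 0.2 mL + 2.3 mL = 2.5 mL total → factor 2.5/0.2 = 12.5
Step 3: 14-fold → factor 14
Step 4: 1.65 mL brought to 21.5 mL → factor 21.5/1.65 = 13.03
Step 5: 90 μL + 7.1 mL = 7190 μL total → factor 7190/90 = 79.889
Overall dilution factor = 53.812 × 12.5 × 14 × 13.03 × 79.889 = 9.8031 × 10^6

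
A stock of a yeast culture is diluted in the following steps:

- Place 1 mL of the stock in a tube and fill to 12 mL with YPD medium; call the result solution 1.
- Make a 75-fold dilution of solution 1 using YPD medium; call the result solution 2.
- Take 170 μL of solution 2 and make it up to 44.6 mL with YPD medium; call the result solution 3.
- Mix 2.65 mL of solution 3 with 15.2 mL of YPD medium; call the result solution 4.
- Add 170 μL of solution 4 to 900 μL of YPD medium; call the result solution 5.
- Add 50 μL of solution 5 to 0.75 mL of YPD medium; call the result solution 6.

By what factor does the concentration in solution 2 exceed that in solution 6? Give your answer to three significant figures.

1.78 × 10^5

Step 1: 1 mL brought to 12 mL → factor 12/1 = 12
Step 2: 75-fold → factor 75
Step 3: 170 μL brought to 44.6 mL → factor 44600/170 = 262.35
Step 4: 2.65 mL + 15.2 mL = 17.85 mL total → factor 17.85/2.65 = 6.7358
Step 5: 170 μL + 900 μL = 1070 μL total → factor 1070/170 = 6.2941
Step 6: 50 μL + 0.75 mL = 800 μL total → factor 800/50 = 16
Dilution factor to solution 2 = 900; to solution 6 = 1.6017 × 10^8
[solution 2]/[solution 6] = (factor to solution 6)/(factor to solution 2) = 1.6017 × 10^8/900 = 1.78 × 10^5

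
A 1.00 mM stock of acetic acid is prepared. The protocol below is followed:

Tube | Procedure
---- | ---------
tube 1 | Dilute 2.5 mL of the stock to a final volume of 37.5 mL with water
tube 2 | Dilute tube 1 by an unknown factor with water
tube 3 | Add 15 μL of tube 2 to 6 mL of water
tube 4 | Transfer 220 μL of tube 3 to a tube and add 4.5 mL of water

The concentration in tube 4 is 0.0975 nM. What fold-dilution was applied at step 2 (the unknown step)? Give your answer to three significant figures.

Step 1: 2.5 mL brought to 37.5 mL → factor 37.5/2.5 = 15
Step 2: unknown factor x
Step 3: 15 μL + 6 mL = 6015 μL total → factor 6015/15 = 401
Step 4: 220 μL + 4.5 mL = 4720 μL total → factor 4720/220 = 21.455
Product of known-step factors = 1.2905 × 10^5
Overall factor = 1.00 mM / (0.0975 nM) = 1.0256 × 10^7
x = 1.0256 × 10^7 / 1.2905 × 10^5 = 79.5

79.5-fold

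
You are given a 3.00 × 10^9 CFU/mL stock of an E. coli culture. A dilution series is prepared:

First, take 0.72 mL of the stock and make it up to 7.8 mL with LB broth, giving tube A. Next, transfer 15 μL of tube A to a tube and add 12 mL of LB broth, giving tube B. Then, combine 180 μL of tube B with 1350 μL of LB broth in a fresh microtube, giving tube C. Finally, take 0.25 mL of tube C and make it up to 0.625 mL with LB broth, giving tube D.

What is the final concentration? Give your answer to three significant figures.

Step 1: 0.72 mL brought to 7.8 mL → factor 7.8/0.72 = 10.833
Step 2: 15 μL + 12 mL = 12015 μL total → factor 12015/15 = 801
Step 3: 180 μL + 1350 μL = 1530 μL total → factor 1530/180 = 8.5
Step 4: 0.25 mL brought to 0.625 mL → factor 0.625/0.25 = 2.5
Overall dilution factor = 10.833 × 801 × 8.5 × 2.5 = 1.844 × 10^5
Final = 3.00 × 10^9 CFU/mL / 1.844 × 10^5 = 1.63 × 10^4 CFU/mL

1.63 × 10^4 CFU/mL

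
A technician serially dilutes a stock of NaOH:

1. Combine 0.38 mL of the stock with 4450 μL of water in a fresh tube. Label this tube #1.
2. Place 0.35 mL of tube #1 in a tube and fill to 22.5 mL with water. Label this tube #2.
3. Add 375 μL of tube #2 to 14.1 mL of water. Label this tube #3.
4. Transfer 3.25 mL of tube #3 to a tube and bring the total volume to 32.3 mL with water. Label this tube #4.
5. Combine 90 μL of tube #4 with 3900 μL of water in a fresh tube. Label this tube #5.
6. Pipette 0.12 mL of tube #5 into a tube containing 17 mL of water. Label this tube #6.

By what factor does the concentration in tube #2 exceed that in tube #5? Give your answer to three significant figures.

1.70 × 10^4

Step 1: 0.38 mL + 4450 μL = 4.83 mL total → factor 4.83/0.38 = 12.711
Step 2: 0.35 mL brought to 22.5 mL → factor 22.5/0.35 = 64.286
Step 3: 375 μL + 14.1 mL = 14475 μL total → factor 14475/375 = 38.6
Step 4: 3.25 mL brought to 32.3 mL → factor 32.3/3.25 = 9.9385
Step 5: 90 μL + 3900 μL = 3990 μL total → factor 3990/90 = 44.333
Dilution factor to tube #2 = 817.11; to tube #5 = 1.3897 × 10^7
[tube #2]/[tube #5] = (factor to tube #5)/(factor to tube #2) = 1.3897 × 10^7/817.11 = 1.70 × 10^4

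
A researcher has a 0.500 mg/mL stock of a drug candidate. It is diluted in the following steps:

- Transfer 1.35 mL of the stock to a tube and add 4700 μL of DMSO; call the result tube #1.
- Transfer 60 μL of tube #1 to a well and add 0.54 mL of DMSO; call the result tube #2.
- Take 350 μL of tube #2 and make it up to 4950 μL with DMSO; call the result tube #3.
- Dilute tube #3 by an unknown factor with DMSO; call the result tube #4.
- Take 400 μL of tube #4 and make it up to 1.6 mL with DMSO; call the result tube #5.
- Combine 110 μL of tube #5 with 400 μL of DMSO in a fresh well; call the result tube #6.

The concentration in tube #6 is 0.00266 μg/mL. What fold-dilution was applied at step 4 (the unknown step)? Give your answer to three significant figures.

Step 1: 1.35 mL + 4700 μL = 6.05 mL total → factor 6.05/1.35 = 4.4815
Step 2: 60 μL + 0.54 mL = 600 μL total → factor 600/60 = 10
Step 3: 350 μL brought to 4950 μL → factor 4950/350 = 14.143
Step 4: unknown factor x
Step 5: 400 μL brought to 1.6 mL → factor 1600/400 = 4
Step 6: 110 μL + 400 μL = 510 μL total → factor 510/110 = 4.6364
Product of known-step factors = 11754
Overall factor = 0.500 mg/mL / (0.00266 μg/mL) = 1.8797 × 10^5
x = 1.8797 × 10^5 / 11754 = 16.0

16.0-fold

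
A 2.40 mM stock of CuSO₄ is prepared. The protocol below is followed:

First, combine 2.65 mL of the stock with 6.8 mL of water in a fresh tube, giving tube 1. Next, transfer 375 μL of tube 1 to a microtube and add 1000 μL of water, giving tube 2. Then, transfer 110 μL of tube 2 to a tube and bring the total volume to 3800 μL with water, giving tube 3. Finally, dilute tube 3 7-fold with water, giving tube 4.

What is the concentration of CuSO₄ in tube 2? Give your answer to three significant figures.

0.184 mM

Step 1: 2.65 mL + 6.8 mL = 9.45 mL total → factor 9.45/2.65 = 3.566
Step 2: 375 μL + 1000 μL = 1375 μL total → factor 1375/375 = 3.6667
Dilution factor through tube 2 = 3.566 × 3.6667 = 13.075
[tube 2] = 2.40 mM / 13.075 = 0.184 mM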